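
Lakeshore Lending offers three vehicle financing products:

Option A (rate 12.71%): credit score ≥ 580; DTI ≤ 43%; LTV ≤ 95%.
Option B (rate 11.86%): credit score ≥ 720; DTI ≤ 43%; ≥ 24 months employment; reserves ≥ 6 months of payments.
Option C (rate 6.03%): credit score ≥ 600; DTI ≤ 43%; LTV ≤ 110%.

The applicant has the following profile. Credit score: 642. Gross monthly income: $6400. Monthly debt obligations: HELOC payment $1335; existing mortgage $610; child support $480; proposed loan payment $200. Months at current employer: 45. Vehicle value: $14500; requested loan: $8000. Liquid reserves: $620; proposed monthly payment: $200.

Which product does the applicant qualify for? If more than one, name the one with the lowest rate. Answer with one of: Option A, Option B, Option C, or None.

Option C

Total debts = (1,335 + 610 + 480 + 200) = 2,625; DTI = 2,625/6,400 = 41%.
LTV = 8,000/14,500 = 55.2%.
Reserves = 620/200 = 3.1 months.
Option A: score 642 ≥ 580; DTI 41% ≤ 43%; LTV 55.2% ≤ 95% → qualifies.
Option B: score 642 < 720; DTI 41% ≤ 43%; employment 45 ≥ 24 mo; reserves 3.1 < 6 mo → does not qualify.
Option C: score 642 ≥ 600; DTI 41% ≤ 43%; LTV 55.2% ≤ 110% → qualifies.
Qualifying: Option A, Option C. Lowest rate is 6.03% → Option C.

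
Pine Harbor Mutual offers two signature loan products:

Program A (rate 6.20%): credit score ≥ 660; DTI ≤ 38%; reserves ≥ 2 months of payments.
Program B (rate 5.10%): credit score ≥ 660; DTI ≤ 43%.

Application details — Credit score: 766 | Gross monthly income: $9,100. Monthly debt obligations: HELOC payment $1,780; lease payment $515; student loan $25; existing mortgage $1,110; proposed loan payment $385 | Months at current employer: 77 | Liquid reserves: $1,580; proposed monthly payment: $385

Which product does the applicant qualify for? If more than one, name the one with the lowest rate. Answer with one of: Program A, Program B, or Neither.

Program B

Total debts = (1,780 + 515 + 25 + 1,110 + 385) = 3,815; DTI = 3,815/9,100 = 41.9%.
Reserves = 1,580/385 = 4.1 months.
Program A: score 766 ≥ 660; DTI 41.9% > 38%; reserves 4.1 ≥ 2 mo → does not qualify.
Program B: score 766 ≥ 660; DTI 41.9% ≤ 43% → qualifies.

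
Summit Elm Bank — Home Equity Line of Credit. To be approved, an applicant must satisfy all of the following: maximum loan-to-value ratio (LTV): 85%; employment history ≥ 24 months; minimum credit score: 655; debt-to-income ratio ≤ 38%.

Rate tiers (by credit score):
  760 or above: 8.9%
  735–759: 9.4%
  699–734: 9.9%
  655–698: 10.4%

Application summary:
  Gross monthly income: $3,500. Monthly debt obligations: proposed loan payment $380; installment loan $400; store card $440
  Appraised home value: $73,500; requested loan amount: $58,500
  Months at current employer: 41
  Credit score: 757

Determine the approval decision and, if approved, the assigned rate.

Approved at 9.4%

Credit score 757 ≥ 655 (meets minimum)
LTV = 58,500/73,500 = 79.6% ≤ 85%
Total monthly debts = (380 + 400 + 440) = 1,220. DTI = 1,220/3,500 = 34.9% ≤ 38%
Employment 41 ≥ 24 months
All requirements met. Score 757 falls in the 735–759 tier → 9.4%.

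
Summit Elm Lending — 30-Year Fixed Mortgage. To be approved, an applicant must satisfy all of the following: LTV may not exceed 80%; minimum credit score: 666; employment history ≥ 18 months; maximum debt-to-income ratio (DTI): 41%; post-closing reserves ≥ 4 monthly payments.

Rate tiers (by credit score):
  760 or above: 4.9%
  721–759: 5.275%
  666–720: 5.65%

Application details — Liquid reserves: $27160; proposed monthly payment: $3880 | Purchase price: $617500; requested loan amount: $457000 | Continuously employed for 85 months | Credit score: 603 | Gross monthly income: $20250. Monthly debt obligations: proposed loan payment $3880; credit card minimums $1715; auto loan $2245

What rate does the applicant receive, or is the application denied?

Credit score 603 < 666 (below minimum)
Employment 85 ≥ 18 months
Total monthly debts = (3,880 + 1,715 + 2,245) = 7,840. DTI = 7,840/20,250 = 38.7% ≤ 41%
LTV: 457,000 ÷ 617,500 = 74%, within 80% cap
Reserves = 27,160/3,880 = 7.0 months ≥ 4
Not all requirements met → denied.

Denied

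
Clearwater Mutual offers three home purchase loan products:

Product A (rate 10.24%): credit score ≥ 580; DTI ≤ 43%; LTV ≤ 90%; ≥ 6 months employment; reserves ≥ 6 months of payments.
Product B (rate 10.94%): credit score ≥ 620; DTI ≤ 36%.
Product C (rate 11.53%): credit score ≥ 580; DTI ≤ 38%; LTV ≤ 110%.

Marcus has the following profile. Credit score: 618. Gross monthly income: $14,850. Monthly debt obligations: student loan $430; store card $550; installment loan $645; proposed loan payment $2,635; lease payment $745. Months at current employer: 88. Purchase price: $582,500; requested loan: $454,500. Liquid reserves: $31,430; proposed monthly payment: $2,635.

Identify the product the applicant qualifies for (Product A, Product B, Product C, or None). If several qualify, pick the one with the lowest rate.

Product A

Total debts = (430 + 550 + 645 + 2,635 + 745) = 5,005; DTI = 5,005/14,850 = 33.7%.
LTV = 454,500/582,500 = 78%.
Reserves = 31,430/2,635 = 11.9 months.
Product A: score 618 ≥ 580; DTI 33.7% ≤ 43%; LTV 78% ≤ 90%; employment 88 ≥ 6 mo; reserves 11.9 ≥ 6 mo → qualifies.
Product B: score 618 < 620; DTI 33.7% ≤ 36% → does not qualify.
Product C: score 618 ≥ 580; DTI 33.7% ≤ 38%; LTV 78% ≤ 110% → qualifies.
Qualifying: Product A, Product C. Lowest rate is 10.24% → Product A.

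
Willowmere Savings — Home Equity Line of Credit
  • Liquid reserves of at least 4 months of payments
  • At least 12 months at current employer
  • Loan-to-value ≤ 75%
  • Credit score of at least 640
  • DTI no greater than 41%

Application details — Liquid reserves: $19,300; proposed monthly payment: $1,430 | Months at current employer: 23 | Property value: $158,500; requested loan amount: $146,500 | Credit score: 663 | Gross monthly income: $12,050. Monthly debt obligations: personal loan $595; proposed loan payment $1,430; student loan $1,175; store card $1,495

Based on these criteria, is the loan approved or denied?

Denied

Liquid reserves cover 19,300/1,430 = 13.5 months — ≥ 4 required
Employment 23 ≥ 12 months
Loan-to-value = 146,500/158,500 = 92.4% — fail (75% max)
Credit score 663 ≥ 640 (meets)
Total monthly debts = (595 + 1,430 + 1,175 + 1,495) = 4,695. Debt-to-income = 4,695/12,050 = 39% — meets 41% limit
Fails on LTV.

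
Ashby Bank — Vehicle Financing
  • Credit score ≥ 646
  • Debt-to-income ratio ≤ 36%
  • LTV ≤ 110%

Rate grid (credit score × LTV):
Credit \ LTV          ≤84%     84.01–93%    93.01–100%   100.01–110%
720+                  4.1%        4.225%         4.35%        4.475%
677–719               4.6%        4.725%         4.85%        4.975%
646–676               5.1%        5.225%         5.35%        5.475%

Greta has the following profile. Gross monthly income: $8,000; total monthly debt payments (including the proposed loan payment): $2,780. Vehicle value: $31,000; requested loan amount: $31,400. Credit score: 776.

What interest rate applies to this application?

4.475%

Credit score 776 ≥ 646; DTI = 2,780/8,000 = 34.8% ≤ 36%
Loan-to-value = 31,400/31,000 = 101.3% — pass (110% max)
Row: 776 falls in 720+. Column: 101.3% falls in 100.01–110%. Rate = 4.475%.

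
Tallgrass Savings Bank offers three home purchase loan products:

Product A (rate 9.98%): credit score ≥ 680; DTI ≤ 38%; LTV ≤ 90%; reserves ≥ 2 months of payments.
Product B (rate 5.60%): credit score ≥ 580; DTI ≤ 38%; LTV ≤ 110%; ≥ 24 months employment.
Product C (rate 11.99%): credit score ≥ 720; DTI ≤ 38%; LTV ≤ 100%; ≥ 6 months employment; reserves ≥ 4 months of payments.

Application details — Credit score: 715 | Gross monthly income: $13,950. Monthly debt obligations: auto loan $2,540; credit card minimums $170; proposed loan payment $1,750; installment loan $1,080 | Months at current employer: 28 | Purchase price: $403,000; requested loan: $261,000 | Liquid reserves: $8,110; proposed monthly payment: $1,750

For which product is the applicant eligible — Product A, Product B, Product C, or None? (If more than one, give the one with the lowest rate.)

None

Total debts = (2,540 + 170 + 1,750 + 1,080) = 5,540; DTI = 5,540/13,950 = 39.7%.
LTV = 261,000/403,000 = 64.8%.
Reserves = 8,110/1,750 = 4.6 months.
Product A: score 715 ≥ 680; DTI 39.7% > 38%; LTV 64.8% ≤ 90%; reserves 4.6 ≥ 2 mo → does not qualify.
Product B: score 715 ≥ 580; DTI 39.7% > 38%; LTV 64.8% ≤ 110%; employment 28 ≥ 24 mo → does not qualify.
Product C: score 715 < 720; DTI 39.7% > 38%; LTV 64.8% ≤ 100%; employment 28 ≥ 6 mo; reserves 4.6 ≥ 4 mo → does not qualify.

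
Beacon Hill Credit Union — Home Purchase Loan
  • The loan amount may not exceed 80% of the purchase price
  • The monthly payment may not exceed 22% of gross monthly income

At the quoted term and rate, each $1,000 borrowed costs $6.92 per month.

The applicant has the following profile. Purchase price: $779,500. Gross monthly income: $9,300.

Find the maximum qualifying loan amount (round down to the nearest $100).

$295,600

Payment cap: 22% × $9,300 = $2,046/month.
At $6.92 per $1,000, that supports 2,046/6.92 × 1,000 ≈ $295,664 → $295,600.
LTV cap: 80% × $779,500 = $623,600 → $623,600.
Binding constraint: payment-to-income.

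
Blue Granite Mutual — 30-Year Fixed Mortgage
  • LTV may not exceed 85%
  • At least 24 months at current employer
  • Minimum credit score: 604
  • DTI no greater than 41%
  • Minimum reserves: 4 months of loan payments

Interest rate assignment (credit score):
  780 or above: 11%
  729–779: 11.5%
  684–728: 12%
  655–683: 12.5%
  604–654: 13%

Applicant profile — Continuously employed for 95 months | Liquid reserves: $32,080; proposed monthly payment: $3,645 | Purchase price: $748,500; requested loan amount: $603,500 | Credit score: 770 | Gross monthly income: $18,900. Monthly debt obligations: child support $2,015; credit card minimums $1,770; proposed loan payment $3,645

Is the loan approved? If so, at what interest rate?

Credit score 770 ≥ 604 (meets minimum)
LTV = 603,500/748,500 = 80.6% ≤ 85%
Total monthly debts = (2,015 + 1,770 + 3,645) = 7,430. DTI: 7,430 ÷ 18,900 = 39.3%, within the 41% cap
Liquid reserves cover 32,080/3,645 = 8.8 months — ≥ 4 required
Employment 95 ≥ 24 months
All requirements met. Score 770 falls in the 729–779 tier → 11.5%.

Approved at 11.5%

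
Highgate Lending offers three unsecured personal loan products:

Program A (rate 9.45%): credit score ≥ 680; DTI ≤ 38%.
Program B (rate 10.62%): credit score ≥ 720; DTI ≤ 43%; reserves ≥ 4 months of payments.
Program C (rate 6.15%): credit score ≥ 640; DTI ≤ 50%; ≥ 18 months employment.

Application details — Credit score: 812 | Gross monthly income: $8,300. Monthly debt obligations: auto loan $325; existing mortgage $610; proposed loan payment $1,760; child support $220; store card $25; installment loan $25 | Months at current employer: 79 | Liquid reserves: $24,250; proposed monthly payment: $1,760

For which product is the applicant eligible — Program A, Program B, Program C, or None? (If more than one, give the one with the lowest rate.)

Total debts = (325 + 610 + 1,760 + 220 + 25 + 25) = 2,965; DTI = 2,965/8,300 = 35.7%.
Reserves = 24,250/1,760 = 13.8 months.
Program A: score 812 ≥ 680; DTI 35.7% ≤ 38% → qualifies.
Program B: score 812 ≥ 720; DTI 35.7% ≤ 43%; reserves 13.8 ≥ 4 mo → qualifies.
Program C: score 812 ≥ 640; DTI 35.7% ≤ 50%; employment 79 ≥ 18 mo → qualifies.
Qualifying: Program A, Program B, Program C. Lowest rate is 6.15% → Program C.

Program C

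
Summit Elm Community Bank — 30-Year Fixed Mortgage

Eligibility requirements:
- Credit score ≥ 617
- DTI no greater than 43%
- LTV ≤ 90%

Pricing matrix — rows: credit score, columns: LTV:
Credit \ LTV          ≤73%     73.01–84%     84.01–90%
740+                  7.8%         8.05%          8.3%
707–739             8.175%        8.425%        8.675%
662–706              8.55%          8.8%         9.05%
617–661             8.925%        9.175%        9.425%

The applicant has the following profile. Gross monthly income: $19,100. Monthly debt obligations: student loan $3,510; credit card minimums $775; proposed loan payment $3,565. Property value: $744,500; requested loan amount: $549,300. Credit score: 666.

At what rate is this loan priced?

Credit score 666 ≥ 617; Total monthly debts = (3,510 + 775 + 3,565) = 7,850. DTI: 7,850 ÷ 19,100 = 41.1%, within the 43% cap
Loan-to-value = 549,300/744,500 = 73.8% — pass (90% max)
Row: 666 falls in 662–706. Column: 73.8% falls in 73.01–84%. Rate = 8.8%.

8.8%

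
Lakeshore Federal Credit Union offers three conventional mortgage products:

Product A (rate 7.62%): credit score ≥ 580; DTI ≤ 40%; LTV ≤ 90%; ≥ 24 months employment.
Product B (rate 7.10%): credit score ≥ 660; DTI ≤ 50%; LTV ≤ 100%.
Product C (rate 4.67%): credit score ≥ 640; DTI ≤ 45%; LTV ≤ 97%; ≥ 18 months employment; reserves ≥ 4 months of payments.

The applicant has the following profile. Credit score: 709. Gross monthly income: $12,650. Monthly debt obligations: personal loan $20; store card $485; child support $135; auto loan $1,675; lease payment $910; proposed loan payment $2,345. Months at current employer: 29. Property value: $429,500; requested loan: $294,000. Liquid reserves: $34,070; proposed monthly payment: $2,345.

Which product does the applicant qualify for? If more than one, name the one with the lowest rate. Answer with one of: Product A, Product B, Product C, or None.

Product C

Total debts = (20 + 485 + 135 + 1,675 + 910 + 2,345) = 5,570; DTI = 5,570/12,650 = 44%.
LTV = 294,000/429,500 = 68.5%.
Reserves = 34,070/2,345 = 14.5 months.
Product A: score 709 ≥ 580; DTI 44% > 40%; LTV 68.5% ≤ 90%; employment 29 ≥ 24 mo → does not qualify.
Product B: score 709 ≥ 660; DTI 44% ≤ 50%; LTV 68.5% ≤ 100% → qualifies.
Product C: score 709 ≥ 640; DTI 44% ≤ 45%; LTV 68.5% ≤ 97%; employment 29 ≥ 18 mo; reserves 14.5 ≥ 4 mo → qualifies.
Qualifying: Product B, Product C. Lowest rate is 4.67% → Product C.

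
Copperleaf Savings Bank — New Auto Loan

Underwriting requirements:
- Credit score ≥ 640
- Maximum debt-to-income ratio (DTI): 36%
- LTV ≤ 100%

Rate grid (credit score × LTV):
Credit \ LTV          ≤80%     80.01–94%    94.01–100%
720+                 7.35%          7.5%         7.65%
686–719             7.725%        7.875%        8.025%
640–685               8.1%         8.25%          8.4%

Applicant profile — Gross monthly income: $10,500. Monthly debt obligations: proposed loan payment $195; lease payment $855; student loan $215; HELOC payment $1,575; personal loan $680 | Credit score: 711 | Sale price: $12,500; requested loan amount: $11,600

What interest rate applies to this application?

7.875%

Credit score 711 ≥ 640; Total monthly debts = (195 + 855 + 215 + 1,575 + 680) = 3,520. DTI: 3,520 ÷ 10,500 = 33.5%, within the 36% cap
Loan-to-value = 11,600/12,500 = 92.8% — pass (100% max)
Row: 711 falls in 686–719. Column: 92.8% falls in 80.01–94%. Rate = 7.875%.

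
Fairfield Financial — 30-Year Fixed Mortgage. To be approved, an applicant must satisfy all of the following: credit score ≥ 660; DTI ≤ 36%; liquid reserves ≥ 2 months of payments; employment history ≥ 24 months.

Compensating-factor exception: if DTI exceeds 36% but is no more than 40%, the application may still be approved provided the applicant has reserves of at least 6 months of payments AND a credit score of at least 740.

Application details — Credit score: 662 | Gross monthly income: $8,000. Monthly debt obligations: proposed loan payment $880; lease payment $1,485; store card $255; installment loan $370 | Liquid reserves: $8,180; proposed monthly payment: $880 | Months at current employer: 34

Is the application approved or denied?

Denied

Credit score 662 ≥ 660 (meets base)
Total debts = (880 + 1,485 + 255 + 370) = 2,990. DTI: 2,990 ÷ 8,000 = 37.4%, over the 36% base limit.
Reserves = 8,180/880 = 9.3 months ≥ 2
Employment 34 ≥ 24 months
37.4% falls in the override range (36%–40%), so the compensating-factor test applies.
Reserves 9.3 ≥ 6 months; credit score 662 < 740.
Override conditions not both satisfied; exception does not apply.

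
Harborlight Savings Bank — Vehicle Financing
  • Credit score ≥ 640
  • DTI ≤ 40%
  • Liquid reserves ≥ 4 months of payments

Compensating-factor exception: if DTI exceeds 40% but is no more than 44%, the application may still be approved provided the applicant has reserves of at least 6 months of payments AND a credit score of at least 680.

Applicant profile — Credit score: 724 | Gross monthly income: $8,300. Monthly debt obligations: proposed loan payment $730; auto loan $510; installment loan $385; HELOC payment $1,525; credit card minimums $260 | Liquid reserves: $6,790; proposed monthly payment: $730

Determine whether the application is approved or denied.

Credit score 724 ≥ 640 (meets base)
Total debts = (730 + 510 + 385 + 1,525 + 260) = 3,410. DTI = 3,410/8,300 = 41.1% > 40% — standard DTI limit exceeded.
Reserves: 6,790 ÷ 730 = 9.3 months (meets 4-month minimum)
DTI 41.1% is within the 40%–44% exception band; checking compensating factors.
Override check — reserves: 9.3 mo (ok); score: 724 (ok).
Both override conditions satisfied; DTI exception granted.

Approved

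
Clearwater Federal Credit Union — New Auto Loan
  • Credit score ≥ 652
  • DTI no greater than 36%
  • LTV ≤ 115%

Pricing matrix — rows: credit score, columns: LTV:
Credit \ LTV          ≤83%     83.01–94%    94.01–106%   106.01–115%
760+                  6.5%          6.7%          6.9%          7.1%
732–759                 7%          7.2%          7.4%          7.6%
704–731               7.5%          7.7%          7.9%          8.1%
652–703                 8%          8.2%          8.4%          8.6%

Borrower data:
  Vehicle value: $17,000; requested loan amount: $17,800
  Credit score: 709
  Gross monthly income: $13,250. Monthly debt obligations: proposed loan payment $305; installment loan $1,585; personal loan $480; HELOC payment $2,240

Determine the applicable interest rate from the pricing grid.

7.9%

Credit score 709 ≥ 652; Total monthly debts = (305 + 1,585 + 480 + 2,240) = 4,610. DTI = 4,610/13,250 = 34.8% ≤ 36%
LTV = 17,800/17,000 = 104.7% ≤ 115%
Score 709 is in the 704–731 band; LTV 104.7% is in the 94.01–106% band → 7.9%.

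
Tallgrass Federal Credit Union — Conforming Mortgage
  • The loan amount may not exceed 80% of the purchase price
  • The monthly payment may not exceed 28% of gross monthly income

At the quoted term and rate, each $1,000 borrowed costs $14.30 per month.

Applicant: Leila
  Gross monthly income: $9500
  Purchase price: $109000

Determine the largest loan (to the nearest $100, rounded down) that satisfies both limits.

Payment cap: 28% × $9,500 = $2,660/month.
At $14.30 per $1,000, that supports 2,660/14.30 × 1,000 ≈ $186,013 → $186,000.
LTV cap: 80% × $109,000 = $87,200 → $87,200.
Binding constraint: loan-to-value.

$87,200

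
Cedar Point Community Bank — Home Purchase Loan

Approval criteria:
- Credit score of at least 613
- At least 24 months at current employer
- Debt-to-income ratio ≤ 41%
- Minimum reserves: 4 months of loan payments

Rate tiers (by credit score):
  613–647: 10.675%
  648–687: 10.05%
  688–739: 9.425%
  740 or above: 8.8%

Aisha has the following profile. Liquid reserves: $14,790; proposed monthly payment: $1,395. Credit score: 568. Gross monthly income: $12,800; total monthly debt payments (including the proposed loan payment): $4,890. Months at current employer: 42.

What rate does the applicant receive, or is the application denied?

Denied

Credit score 568 < 613 (below minimum)
Debt-to-income = 4,890/12,800 = 38.2% — meets 41% limit
Liquid reserves cover 14,790/1,395 = 10.6 months — ≥ 4 required
Employment 42 ≥ 24 months
Not all requirements met → denied.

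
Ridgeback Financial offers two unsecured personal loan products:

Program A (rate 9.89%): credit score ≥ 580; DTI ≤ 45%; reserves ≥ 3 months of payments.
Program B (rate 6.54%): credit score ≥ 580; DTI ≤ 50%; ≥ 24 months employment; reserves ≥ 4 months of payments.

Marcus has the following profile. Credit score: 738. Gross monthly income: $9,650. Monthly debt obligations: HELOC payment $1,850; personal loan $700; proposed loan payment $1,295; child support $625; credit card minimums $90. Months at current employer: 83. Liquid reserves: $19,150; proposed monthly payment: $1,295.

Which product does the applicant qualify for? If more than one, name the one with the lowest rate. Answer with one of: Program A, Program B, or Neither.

Total debts = (1,850 + 700 + 1,295 + 625 + 90) = 4,560; DTI = 4,560/9,650 = 47.3%.
Reserves = 19,150/1,295 = 14.8 months.
Program A: score 738 ≥ 580; DTI 47.3% > 45%; reserves 14.8 ≥ 3 mo → does not qualify.
Program B: score 738 ≥ 580; DTI 47.3% ≤ 50%; employment 83 ≥ 24 mo; reserves 14.8 ≥ 4 mo → qualifies.

Program B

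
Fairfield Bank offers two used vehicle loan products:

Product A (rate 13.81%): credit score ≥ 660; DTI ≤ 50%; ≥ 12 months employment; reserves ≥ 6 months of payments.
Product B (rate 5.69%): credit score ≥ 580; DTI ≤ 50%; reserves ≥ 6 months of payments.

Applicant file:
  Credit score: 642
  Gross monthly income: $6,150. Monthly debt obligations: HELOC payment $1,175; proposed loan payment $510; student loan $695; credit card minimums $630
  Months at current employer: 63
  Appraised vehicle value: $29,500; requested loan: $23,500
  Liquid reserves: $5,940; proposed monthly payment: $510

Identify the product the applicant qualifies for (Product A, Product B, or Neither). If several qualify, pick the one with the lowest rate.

Total debts = (1,175 + 510 + 695 + 630) = 3,010; DTI = 3,010/6,150 = 48.9%.
LTV = 23,500/29,500 = 79.7%.
Reserves = 5,940/510 = 11.6 months.
Product A: score 642 < 660; DTI 48.9% ≤ 50%; employment 63 ≥ 12 mo; reserves 11.6 ≥ 6 mo → does not qualify.
Product B: score 642 ≥ 580; DTI 48.9% ≤ 50%; reserves 11.6 ≥ 6 mo → qualifies.

Product B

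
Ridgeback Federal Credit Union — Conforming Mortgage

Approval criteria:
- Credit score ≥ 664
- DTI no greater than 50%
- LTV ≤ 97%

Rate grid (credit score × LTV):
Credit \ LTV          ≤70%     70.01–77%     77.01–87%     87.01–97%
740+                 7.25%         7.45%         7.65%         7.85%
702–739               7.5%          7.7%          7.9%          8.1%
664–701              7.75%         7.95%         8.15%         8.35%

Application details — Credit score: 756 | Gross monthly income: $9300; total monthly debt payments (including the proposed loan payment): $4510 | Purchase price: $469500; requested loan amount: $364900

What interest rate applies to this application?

7.65%

Credit score 756 ≥ 664; DTI = 4,510/9,300 = 48.5% ≤ 50%
LTV = 364,900/469,500 = 77.7% ≤ 97%
Row: 756 falls in 740+. Column: 77.7% falls in 77.01–87%. Rate = 7.65%.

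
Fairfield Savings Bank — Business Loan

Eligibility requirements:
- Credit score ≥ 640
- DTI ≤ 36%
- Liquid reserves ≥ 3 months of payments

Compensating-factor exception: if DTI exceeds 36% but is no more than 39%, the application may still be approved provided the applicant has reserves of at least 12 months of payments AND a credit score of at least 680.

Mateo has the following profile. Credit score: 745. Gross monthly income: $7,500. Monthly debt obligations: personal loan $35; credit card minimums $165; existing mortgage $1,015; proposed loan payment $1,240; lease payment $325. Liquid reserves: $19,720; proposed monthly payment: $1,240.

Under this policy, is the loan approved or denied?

Approved

Credit score 745 ≥ 640 (meets base)
Total debts = (35 + 165 + 1,015 + 1,240 + 325) = 2,780. DTI = 2,780/7,500 = 37.1% > 36% — standard DTI limit exceeded.
Reserves = 19,720/1,240 = 15.9 months ≥ 3
37.1% falls in the override range (36%–39%), so the compensating-factor test applies.
Reserves 15.9 ≥ 12 months; credit score 745 ≥ 680.
Both override conditions satisfied; DTI exception granted.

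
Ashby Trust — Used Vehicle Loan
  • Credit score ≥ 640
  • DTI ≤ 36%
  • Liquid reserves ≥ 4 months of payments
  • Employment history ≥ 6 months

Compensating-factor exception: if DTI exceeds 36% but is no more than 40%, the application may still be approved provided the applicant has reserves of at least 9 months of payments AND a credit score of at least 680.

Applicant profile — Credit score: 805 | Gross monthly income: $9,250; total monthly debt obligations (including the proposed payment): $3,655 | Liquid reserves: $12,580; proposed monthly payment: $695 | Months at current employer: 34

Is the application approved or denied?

Approved

Credit score 805 ≥ 640 (meets base)
DTI: 3,655 ÷ 9,250 = 39.5%, over the 36% base limit.
Reserves = 12,580/695 = 18.1 months ≥ 4
Employment 34 ≥ 6 months
39.5% falls in the override range (36%–40%), so the compensating-factor test applies.
Override check — reserves: 18.1 mo (ok); score: 805 (ok).
Both override conditions satisfied; DTI exception granted.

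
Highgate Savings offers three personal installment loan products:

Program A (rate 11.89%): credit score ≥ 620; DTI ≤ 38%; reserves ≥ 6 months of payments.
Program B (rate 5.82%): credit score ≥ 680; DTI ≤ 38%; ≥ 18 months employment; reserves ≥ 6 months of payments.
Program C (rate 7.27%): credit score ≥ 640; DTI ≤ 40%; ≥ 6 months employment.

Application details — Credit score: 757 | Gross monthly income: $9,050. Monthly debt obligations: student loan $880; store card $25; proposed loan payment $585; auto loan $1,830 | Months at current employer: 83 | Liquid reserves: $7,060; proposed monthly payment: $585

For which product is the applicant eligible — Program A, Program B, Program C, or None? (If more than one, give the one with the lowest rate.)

Total debts = (880 + 25 + 585 + 1,830) = 3,320; DTI = 3,320/9,050 = 36.7%.
Reserves = 7,060/585 = 12.1 months.
Program A: score 757 ≥ 620; DTI 36.7% ≤ 38%; reserves 12.1 ≥ 6 mo → qualifies.
Program B: score 757 ≥ 680; DTI 36.7% ≤ 38%; employment 83 ≥ 18 mo; reserves 12.1 ≥ 6 mo → qualifies.
Program C: score 757 ≥ 640; DTI 36.7% ≤ 40%; employment 83 ≥ 6 mo → qualifies.
Qualifying: Program A, Program B, Program C. Lowest rate is 5.82% → Program B.

Program B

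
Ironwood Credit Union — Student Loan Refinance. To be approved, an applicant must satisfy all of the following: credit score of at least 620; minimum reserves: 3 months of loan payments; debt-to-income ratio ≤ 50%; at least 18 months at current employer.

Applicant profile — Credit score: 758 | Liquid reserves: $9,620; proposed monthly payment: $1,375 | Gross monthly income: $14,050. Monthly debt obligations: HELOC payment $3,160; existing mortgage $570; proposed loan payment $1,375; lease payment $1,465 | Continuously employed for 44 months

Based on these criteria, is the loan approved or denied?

Approved

Credit score 758 ≥ 620 (meets)
Liquid reserves cover 9,620/1,375 = 7.0 months — ≥ 3 required
Total monthly debts = (3,160 + 570 + 1,375 + 1,465) = 6,570. DTI: 6,570 ÷ 14,050 = 46.8%, within the 50% cap
Employment 44 ≥ 18 months
All criteria satisfied.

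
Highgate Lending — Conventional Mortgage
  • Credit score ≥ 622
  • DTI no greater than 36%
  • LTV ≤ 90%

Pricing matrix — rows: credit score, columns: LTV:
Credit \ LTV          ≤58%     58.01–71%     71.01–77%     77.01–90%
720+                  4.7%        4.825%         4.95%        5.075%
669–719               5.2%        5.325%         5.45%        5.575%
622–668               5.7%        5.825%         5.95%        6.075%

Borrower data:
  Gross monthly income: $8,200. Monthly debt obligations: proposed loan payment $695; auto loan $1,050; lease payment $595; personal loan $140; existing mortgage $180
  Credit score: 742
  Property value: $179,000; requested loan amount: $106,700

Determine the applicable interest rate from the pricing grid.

Credit score 742 ≥ 622; Total monthly debts = (695 + 1,050 + 595 + 140 + 180) = 2,660. DTI: 2,660 ÷ 8,200 = 32.4%, within the 36% cap
LTV = 106,700/179,000 = 59.6% ≤ 90%
Score 742 is in the 720+ band; LTV 59.6% is in the 58.01–71% band → 4.825%.

4.825%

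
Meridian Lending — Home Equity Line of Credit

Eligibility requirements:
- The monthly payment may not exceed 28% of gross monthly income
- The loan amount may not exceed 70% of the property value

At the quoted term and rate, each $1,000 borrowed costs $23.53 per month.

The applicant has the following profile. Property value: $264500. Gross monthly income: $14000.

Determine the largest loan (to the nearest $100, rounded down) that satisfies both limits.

Payment cap: 28% × $14,000 = $3,920/month.
At $23.53 per $1,000, that supports 3,920/23.53 × 1,000 ≈ $166,595 → $166,500.
LTV cap: 70% × $264,500 = $185,150 → $185,100.
Binding constraint: payment-to-income.

$166,500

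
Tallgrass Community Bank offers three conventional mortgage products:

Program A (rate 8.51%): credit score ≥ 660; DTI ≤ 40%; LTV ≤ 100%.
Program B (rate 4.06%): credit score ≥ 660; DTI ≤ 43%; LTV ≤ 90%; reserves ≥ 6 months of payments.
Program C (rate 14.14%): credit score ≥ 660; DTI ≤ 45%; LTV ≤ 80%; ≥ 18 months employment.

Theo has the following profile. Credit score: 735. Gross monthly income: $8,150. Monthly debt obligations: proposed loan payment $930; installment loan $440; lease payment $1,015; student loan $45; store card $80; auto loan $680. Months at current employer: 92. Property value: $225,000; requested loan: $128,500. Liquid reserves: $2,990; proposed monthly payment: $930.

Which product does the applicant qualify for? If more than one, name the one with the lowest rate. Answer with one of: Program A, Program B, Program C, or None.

Total debts = (930 + 440 + 1,015 + 45 + 80 + 680) = 3,190; DTI = 3,190/8,150 = 39.1%.
LTV = 128,500/225,000 = 57.1%.
Reserves = 2,990/930 = 3.2 months.
Program A: score 735 ≥ 660; DTI 39.1% ≤ 40%; LTV 57.1% ≤ 100% → qualifies.
Program B: score 735 ≥ 660; DTI 39.1% ≤ 43%; LTV 57.1% ≤ 90%; reserves 3.2 < 6 mo → does not qualify.
Program C: score 735 ≥ 660; DTI 39.1% ≤ 45%; LTV 57.1% ≤ 80%; employment 92 ≥ 18 mo → qualifies.
Qualifying: Program A, Program C. Lowest rate is 8.51% → Program A.

Program A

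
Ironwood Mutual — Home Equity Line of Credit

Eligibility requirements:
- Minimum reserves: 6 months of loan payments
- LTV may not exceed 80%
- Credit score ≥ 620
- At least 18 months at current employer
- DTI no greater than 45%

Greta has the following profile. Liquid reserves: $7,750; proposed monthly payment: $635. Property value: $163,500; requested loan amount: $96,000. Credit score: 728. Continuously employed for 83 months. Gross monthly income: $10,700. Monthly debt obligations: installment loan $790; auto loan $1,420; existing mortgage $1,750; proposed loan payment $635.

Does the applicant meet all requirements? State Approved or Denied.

Approved

Reserves: 7,750 ÷ 635 = 12.2 months (meets 6-month minimum)
LTV: 96,000 ÷ 163,500 = 58.7%, within 80% cap
Credit score 728 ≥ 620 (meets)
Employment 83 ≥ 18 months
Total monthly debts = (790 + 1,420 + 1,750 + 635) = 4,595. DTI: 4,595 ÷ 10,700 = 42.9%, within the 45% cap
All criteria satisfied.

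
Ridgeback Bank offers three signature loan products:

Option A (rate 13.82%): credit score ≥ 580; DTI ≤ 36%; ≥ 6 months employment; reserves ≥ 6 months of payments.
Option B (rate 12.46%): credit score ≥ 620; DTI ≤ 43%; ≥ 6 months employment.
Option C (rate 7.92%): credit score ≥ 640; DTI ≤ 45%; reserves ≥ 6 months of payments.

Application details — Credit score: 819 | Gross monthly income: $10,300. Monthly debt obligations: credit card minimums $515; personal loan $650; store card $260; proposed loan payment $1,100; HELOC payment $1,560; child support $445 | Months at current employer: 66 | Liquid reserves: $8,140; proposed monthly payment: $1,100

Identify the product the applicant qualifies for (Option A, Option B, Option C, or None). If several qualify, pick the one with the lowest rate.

Total debts = (515 + 650 + 260 + 1,100 + 1,560 + 445) = 4,530; DTI = 4,530/10,300 = 44%.
Reserves = 8,140/1,100 = 7.4 months.
Option A: score 819 ≥ 580; DTI 44% > 36%; employment 66 ≥ 6 mo; reserves 7.4 ≥ 6 mo → does not qualify.
Option B: score 819 ≥ 620; DTI 44% > 43%; employment 66 ≥ 6 mo → does not qualify.
Option C: score 819 ≥ 640; DTI 44% ≤ 45%; reserves 7.4 ≥ 6 mo → qualifies.

Option C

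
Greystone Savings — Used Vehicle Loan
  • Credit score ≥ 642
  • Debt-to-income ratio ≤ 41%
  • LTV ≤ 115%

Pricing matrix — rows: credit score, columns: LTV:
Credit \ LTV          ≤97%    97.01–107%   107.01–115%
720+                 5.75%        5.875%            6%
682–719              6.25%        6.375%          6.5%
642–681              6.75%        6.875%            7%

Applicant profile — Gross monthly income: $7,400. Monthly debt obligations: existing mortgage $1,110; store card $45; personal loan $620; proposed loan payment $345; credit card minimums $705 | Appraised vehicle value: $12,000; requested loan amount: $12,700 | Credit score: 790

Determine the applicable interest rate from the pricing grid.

Credit score 790 ≥ 642; Total monthly debts = (1,110 + 45 + 620 + 345 + 705) = 2,825. Debt-to-income = 2,825/7,400 = 38.2% — meets 41% limit
LTV = 12,700/12,000 = 105.8% ≤ 115%
Score 790 is in the 720+ band; LTV 105.8% is in the 97.01–107% band → 5.875%.

5.875%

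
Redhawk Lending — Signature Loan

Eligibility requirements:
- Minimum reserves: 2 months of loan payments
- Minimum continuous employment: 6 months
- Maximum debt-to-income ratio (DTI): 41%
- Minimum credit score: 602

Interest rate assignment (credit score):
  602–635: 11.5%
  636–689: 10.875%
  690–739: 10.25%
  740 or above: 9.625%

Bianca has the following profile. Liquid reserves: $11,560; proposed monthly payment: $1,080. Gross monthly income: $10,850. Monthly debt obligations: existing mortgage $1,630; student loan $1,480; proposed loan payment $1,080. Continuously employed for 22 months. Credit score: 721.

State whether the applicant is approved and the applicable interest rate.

Approved at 10.25%

Credit score 721 ≥ 602 (meets minimum)
Employment 22 ≥ 6 months
Total monthly debts = (1,630 + 1,480 + 1,080) = 4,190. DTI = 4,190/10,850 = 38.6% ≤ 41%
Reserves: 11,560 ÷ 1,080 = 10.7 months (meets 2-month minimum)
All requirements met. Score 721 falls in the 690–739 tier → 10.25%.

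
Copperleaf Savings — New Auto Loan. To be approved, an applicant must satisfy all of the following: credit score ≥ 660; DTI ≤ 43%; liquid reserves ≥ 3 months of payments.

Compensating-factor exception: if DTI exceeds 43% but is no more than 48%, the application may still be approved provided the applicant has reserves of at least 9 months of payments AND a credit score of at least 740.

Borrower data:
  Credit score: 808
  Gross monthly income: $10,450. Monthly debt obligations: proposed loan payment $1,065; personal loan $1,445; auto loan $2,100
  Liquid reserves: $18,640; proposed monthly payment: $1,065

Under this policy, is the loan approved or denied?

Approved

Credit score 808 ≥ 660 (meets base)
Total debts = (1,065 + 1,445 + 2,100) = 4,610. DTI = 4,610/10,450 = 44.1% > 43% — standard DTI limit exceeded.
Reserves: 18,640 ÷ 1,065 = 17.5 months (meets 3-month minimum)
44.1% falls in the override range (43%–48%), so the compensating-factor test applies.
Override check — reserves: 17.5 mo (ok); score: 808 (ok).
Both compensating conditions met → exception applies.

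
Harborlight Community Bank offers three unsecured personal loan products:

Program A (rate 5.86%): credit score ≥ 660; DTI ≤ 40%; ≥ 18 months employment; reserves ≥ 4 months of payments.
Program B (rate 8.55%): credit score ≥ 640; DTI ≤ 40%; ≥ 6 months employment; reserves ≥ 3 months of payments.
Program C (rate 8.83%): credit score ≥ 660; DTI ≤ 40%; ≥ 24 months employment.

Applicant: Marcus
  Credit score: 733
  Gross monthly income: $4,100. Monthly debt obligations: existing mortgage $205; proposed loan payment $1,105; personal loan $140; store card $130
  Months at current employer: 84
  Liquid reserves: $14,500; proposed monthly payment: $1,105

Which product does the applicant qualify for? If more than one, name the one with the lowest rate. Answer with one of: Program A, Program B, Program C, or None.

Program A

Total debts = (205 + 1,105 + 140 + 130) = 1,580; DTI = 1,580/4,100 = 38.5%.
Reserves = 14,500/1,105 = 13.1 months.
Program A: score 733 ≥ 660; DTI 38.5% ≤ 40%; employment 84 ≥ 18 mo; reserves 13.1 ≥ 4 mo → qualifies.
Program B: score 733 ≥ 640; DTI 38.5% ≤ 40%; employment 84 ≥ 6 mo; reserves 13.1 ≥ 3 mo → qualifies.
Program C: score 733 ≥ 660; DTI 38.5% ≤ 40%; employment 84 ≥ 24 mo → qualifies.
Qualifying: Program A, Program B, Program C. Lowest rate is 5.86% → Program A.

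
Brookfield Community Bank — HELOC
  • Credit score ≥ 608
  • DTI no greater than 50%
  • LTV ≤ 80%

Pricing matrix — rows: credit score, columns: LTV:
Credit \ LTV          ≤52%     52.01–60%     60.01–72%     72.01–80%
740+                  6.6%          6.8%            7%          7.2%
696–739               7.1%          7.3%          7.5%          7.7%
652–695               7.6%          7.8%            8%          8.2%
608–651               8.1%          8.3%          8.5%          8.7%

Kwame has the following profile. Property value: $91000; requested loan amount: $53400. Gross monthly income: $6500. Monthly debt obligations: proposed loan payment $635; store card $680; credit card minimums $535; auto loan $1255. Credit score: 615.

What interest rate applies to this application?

8.3%

Credit score 615 ≥ 608; Total monthly debts = (635 + 680 + 535 + 1,255) = 3,105. Debt-to-income = 3,105/6,500 = 47.8% — meets 50% limit
LTV = 53,400/91,000 = 58.7% ≤ 80%
Score 615 is in the 608–651 band; LTV 58.7% is in the 52.01–60% band → 8.3%.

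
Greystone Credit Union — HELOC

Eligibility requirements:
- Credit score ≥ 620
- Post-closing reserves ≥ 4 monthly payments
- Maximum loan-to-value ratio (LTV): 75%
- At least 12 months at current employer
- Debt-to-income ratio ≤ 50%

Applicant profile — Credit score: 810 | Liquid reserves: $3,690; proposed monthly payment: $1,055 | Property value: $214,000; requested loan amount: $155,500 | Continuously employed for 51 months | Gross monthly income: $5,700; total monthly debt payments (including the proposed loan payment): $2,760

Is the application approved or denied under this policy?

Credit score 810 ≥ 620 (meets)
Reserves = 3,690/1,055 = 3.5 months < 4
Loan-to-value = 155,500/214,000 = 72.7% — pass (75% max)
Employment 51 ≥ 12 months
DTI: 2,760 ÷ 5,700 = 48.4%, within the 50% cap
Fails on reserves.

Denied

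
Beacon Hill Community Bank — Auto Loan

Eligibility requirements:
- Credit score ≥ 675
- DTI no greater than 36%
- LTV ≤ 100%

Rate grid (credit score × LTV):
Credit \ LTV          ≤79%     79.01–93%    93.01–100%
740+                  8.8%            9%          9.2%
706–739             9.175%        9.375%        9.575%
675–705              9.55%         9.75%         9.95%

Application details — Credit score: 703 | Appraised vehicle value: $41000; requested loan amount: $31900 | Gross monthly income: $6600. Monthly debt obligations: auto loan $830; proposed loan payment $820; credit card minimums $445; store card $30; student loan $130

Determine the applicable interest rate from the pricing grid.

9.55%

Credit score 703 ≥ 675; Total monthly debts = (830 + 820 + 445 + 30 + 130) = 2,255. DTI = 2,255/6,600 = 34.2% ≤ 36%
LTV = 31,900/41,000 = 77.8% ≤ 100%
Score 703 is in the 675–705 band; LTV 77.8% is in the ≤79% band → 9.55%.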